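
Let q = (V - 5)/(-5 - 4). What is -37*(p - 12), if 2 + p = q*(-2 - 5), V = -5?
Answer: 7252/9 ≈ 805.78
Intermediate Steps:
q = 10/9 (q = (-5 - 5)/(-5 - 4) = -10/(-9) = -10*(-1/9) = 10/9 ≈ 1.1111)
p = -88/9 (p = -2 + 10*(-2 - 5)/9 = -2 + (10/9)*(-7) = -2 - 70/9 = -88/9 ≈ -9.7778)
-37*(p - 12) = -37*(-88/9 - 12) = -37*(-196/9) = 7252/9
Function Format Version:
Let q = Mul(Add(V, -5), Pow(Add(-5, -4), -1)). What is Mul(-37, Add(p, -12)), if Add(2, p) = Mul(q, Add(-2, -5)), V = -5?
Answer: Rational(7252, 9) ≈ 805.78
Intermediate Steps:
q = Rational(10, 9) (q = Mul(Add(-5, -5), Pow(Add(-5, -4), -1)) = Mul(-10, Pow(-9, -1)) = Mul(-10, Rational(-1, 9)) = Rational(10, 9) ≈ 1.1111)
p = Rational(-88, 9) (p = Add(-2, Mul(Rational(10, 9), Add(-2, -5))) = Add(-2, Mul(Rational(10, 9), -7)) = Add(-2, Rational(-70, 9)) = Rational(-88, 9) ≈ -9.7778)
Mul(-37, Add(p, -12)) = Mul(-37, Add(Rational(-88, 9), -12)) = Mul(-37, Rational(-196, 9)) = Rational(7252, 9)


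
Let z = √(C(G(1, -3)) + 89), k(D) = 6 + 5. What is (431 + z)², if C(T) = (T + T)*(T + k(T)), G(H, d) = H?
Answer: (431 + √113)² ≈ 1.9504e+5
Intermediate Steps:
k(D) = 11
C(T) = 2*T*(11 + T) (C(T) = (T + T)*(T + 11) = (2*T)*(11 + T) = 2*T*(11 + T))
z = √113 (z = √(2*1*(11 + 1) + 89) = √(2*1*12 + 89) = √(24 + 89) = √113 ≈ 10.630)
(431 + z)² = (431 + √113)²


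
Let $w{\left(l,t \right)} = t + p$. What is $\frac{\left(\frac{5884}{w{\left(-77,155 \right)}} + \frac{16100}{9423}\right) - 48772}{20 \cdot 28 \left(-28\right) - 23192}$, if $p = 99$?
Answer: $\frac{29168354723}{23259469356} \approx 1.254$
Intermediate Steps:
$w{\left(l,t \right)} = 99 + t$ ($w{\left(l,t \right)} = t + 99 = 99 + t$)
$\frac{\left(\frac{5884}{w{\left(-77,155 \right)}} + \frac{16100}{9423}\right) - 48772}{20 \cdot 28 \left(-28\right) - 23192} = \frac{\left(\frac{5884}{99 + 155} + \frac{16100}{9423}\right) - 48772}{20 \cdot 28 \left(-28\right) - 23192} = \frac{\left(\frac{5884}{254} + 16100 \cdot \frac{1}{9423}\right) - 48772}{560 \left(-28\right) - 23192} = \frac{\left(5884 \cdot \frac{1}{254} + \frac{16100}{9423}\right) - 48772}{-15680 - 23192} = \frac{\left(\frac{2942}{127} + \frac{16100}{9423}\right) - 48772}{-38872} = \left(\frac{29767166}{1196721} - 48772\right) \left(- \frac{1}{38872}\right) = \left(- \frac{58336709446}{1196721}\right) \left(- \frac{1}{38872}\right) = \frac{29168354723}{23259469356}$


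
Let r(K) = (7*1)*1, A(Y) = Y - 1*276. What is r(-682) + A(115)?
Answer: -154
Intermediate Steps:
A(Y) = -276 + Y (A(Y) = Y - 276 = -276 + Y)
r(K) = 7 (r(K) = 7*1 = 7)
r(-682) + A(115) = 7 + (-276 + 115) = 7 - 161 = -154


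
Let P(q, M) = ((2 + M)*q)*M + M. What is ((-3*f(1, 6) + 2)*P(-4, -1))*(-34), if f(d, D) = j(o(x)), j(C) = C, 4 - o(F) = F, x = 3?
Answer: 102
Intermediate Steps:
o(F) = 4 - F
f(d, D) = 1 (f(d, D) = 4 - 1*3 = 4 - 3 = 1)
P(q, M) = M + M*q*(2 + M) (P(q, M) = (q*(2 + M))*M + M = M*q*(2 + M) + M = M + M*q*(2 + M))
((-3*f(1, 6) + 2)*P(-4, -1))*(-34) = ((-3*1 + 2)*(-(1 + 2*(-4) - 1*(-4))))*(-34) = ((-3 + 2)*(-(1 - 8 + 4)))*(-34) = -(-1)*(-3)*(-34) = -1*3*(-34) = -3*(-34) = 102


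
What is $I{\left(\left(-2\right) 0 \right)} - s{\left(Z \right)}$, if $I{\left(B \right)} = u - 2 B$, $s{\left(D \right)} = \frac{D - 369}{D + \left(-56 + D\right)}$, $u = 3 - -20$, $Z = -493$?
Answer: $\frac{11552}{521} \approx 22.173$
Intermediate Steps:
$u = 23$ ($u = 3 + 20 = 23$)
$s{\left(D \right)} = \frac{-369 + D}{-56 + 2 D}$
$I{\left(B \right)} = 23 - 2 B$
$I{\left(\left(-2\right) 0 \right)} - s{\left(Z \right)} = \left(23 - 2 \left(\left(-2\right) 0\right)\right) - \frac{-369 - 493}{2 \left(-28 - 493\right)} = \left(23 - 0\right) - \frac{1}{2} \frac{1}{-521} \left(-862\right) = \left(23 + 0\right) - \frac{1}{2} \left(- \frac{1}{521}\right) \left(-862\right) = 23 - \frac{431}{521} = \frac{11552}{521}$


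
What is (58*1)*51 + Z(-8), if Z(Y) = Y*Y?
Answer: 3022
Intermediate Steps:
Z(Y) = Y²
(58*1)*51 + Z(-8) = (58*1)*51 + (-8)² = 58*51 + 64 = 2958 + 64 = 3022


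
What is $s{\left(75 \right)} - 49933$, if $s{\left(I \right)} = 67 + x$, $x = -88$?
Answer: $-49954$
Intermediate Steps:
$s{\left(I \right)} = -21$ ($s{\left(I \right)} = 67 - 88 = -21$)
$s{\left(75 \right)} - 49933 = -21 - 49933 = -49954$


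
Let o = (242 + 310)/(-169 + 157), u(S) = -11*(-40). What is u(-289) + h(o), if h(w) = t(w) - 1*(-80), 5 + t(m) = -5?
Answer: 510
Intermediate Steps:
u(S) = 440
t(m) = -10 (t(m) = -5 - 5 = -10)
o = -46 (o = 552/(-12) = 552*(-1/12) = -46)
h(w) = 70 (h(w) = -10 - 1*(-80) = -10 + 80 = 70)
u(-289) + h(o) = 440 + 70 = 510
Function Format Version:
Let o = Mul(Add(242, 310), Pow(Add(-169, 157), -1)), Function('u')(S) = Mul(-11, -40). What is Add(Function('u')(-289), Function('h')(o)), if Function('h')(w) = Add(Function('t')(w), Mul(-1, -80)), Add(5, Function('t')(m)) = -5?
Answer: 510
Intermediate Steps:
Function('u')(S) = 440
Function('t')(m) = -10 (Function('t')(m) = Add(-5, -5) = -10)
o = -46 (o = Mul(552, Pow(-12, -1)) = Mul(552, Rational(-1, 12)) = -46)
Function('h')(w) = 70 (Function('h')(w) = Add(-10, Mul(-1, -80)) = Add(-10, 80) = 70)
Add(Function('u')(-289), Function('h')(o)) = Add(440, 70) = 510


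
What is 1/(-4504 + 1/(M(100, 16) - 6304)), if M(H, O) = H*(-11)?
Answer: -7404/33347617 ≈ -0.00022202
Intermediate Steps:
M(H, O) = -11*H
1/(-4504 + 1/(M(100, 16) - 6304)) = 1/(-4504 + 1/(-11*100 - 6304)) = 1/(-4504 + 1/(-1100 - 6304)) = 1/(-4504 + 1/(-7404)) = 1/(-4504 - 1/7404) = 1/(-33347617/7404) = -7404/33347617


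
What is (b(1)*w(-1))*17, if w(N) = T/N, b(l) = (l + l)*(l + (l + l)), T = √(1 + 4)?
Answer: -102*√5 ≈ -228.08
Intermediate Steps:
T = √5 ≈ 2.2361
b(l) = 6*l² (b(l) = (2*l)*(l + 2*l) = (2*l)*(3*l) = 6*l²)
w(N) = √5/N
(b(1)*w(-1))*17 = ((6*1²)*(√5/(-1)))*17 = ((6*1)*(√5*(-1)))*17 = (6*(-√5))*17 = -6*√5*17 = -102*√5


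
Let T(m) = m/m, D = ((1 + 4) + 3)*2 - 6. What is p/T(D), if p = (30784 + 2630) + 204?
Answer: 33618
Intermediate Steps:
p = 33618 (p = 33414 + 204 = 33618)
D = 10 (D = (5 + 3)*2 - 6 = 8*2 - 6 = 16 - 6 = 10)
T(m) = 1
p/T(D) = 33618/1 = 33618*1 = 33618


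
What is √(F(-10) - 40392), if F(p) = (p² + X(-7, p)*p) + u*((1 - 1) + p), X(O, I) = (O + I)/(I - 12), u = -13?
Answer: I*√4860537/11 ≈ 200.42*I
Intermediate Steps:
X(O, I) = (I + O)/(-12 + I)
F(p) = p² - 13*p + p*(-7 + p)/(-12 + p) (F(p) = (p² + ((p - 7)/(-12 + p))*p) - 13*((1 - 1) + p) = (p² + ((-7 + p)/(-12 + p))*p) - 13*(0 + p) = (p² + p*(-7 + p)/(-12 + p)) - 13*p = p² - 13*p + p*(-7 + p)/(-12 + p))
√(F(-10) - 40392) = √(-10*(149 + (-10)² - 24*(-10))/(-12 - 10) - 40392) = √(-10*(149 + 100 + 240)/(-22) - 40392) = √(-10*(-1/22)*489 - 40392) = √(2445/11 - 40392) = √(-441867/11) = I*√4860537/11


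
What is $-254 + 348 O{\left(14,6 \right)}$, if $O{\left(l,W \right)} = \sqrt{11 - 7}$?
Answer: $442$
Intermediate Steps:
$O{\left(l,W \right)} = 2$ ($O{\left(l,W \right)} = \sqrt{4} = 2$)
$-254 + 348 O{\left(14,6 \right)} = -254 + 348 \cdot 2 = -254 + 696 = 442$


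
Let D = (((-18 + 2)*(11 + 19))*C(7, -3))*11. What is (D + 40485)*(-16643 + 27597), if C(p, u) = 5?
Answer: 154287090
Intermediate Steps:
D = -26400 (D = (((-18 + 2)*(11 + 19))*5)*11 = (-16*30*5)*11 = -480*5*11 = -2400*11 = -26400)
(D + 40485)*(-16643 + 27597) = (-26400 + 40485)*(-16643 + 27597) = 14085*10954 = 154287090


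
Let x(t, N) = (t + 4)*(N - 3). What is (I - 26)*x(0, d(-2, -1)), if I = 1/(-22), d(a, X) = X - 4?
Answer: 9168/11 ≈ 833.45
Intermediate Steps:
d(a, X) = -4 + X
x(t, N) = (-3 + N)*(4 + t) (x(t, N) = (4 + t)*(-3 + N) = (-3 + N)*(4 + t))
I = -1/22 ≈ -0.045455
(I - 26)*x(0, d(-2, -1)) = (-1/22 - 26)*(-12 - 3*0 + 4*(-4 - 1) + (-4 - 1)*0) = -573*(-12 + 0 + 4*(-5) - 5*0)/22 = -573*(-12 + 0 - 20 + 0)/22 = -573/22*(-32) = 9168/11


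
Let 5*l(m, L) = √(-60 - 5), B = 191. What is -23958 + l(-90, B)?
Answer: -23958 + I*√65/5 ≈ -23958.0 + 1.6125*I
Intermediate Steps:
l(m, L) = I*√65/5 (l(m, L) = √(-60 - 5)/5 = √(-65)/5 = (I*√65)/5 = I*√65/5)
-23958 + l(-90, B) = -23958 + I*√65/5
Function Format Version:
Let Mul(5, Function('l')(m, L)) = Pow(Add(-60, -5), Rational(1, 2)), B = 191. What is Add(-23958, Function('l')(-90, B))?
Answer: Add(-23958, Mul(Rational(1, 5), I, Pow(65, Rational(1, 2)))) ≈ Add(-23958., Mul(1.6125, I))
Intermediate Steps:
Function('l')(m, L) = Mul(Rational(1, 5), I, Pow(65, Rational(1, 2))) (Function('l')(m, L) = Mul(Rational(1, 5), Pow(Add(-60, -5), Rational(1, 2))) = Mul(Rational(1, 5), Pow(-65, Rational(1, 2))) = Mul(Rational(1, 5), Mul(I, Pow(65, Rational(1, 2)))) = Mul(Rational(1, 5), I, Pow(65, Rational(1, 2))))
Add(-23958, Function('l')(-90, B)) = Add(-23958, Mul(Rational(1, 5), I, Pow(65, Rational(1, 2))))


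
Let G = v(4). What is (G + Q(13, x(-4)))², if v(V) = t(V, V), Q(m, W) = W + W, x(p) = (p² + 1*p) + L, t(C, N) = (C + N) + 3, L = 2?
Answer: 1521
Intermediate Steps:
t(C, N) = 3 + C + N
x(p) = 2 + p + p² (x(p) = (p² + 1*p) + 2 = (p² + p) + 2 = (p + p²) + 2 = 2 + p + p²)
Q(m, W) = 2*W
v(V) = 3 + 2*V (v(V) = 3 + V + V = 3 + 2*V)
G = 11 (G = 3 + 2*4 = 3 + 8 = 11)
(G + Q(13, x(-4)))² = (11 + 2*(2 - 4 + (-4)²))² = (11 + 2*(2 - 4 + 16))² = (11 + 2*14)² = (11 + 28)² = 39² = 1521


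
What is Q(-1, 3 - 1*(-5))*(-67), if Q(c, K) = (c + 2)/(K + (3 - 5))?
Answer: -67/6 ≈ -11.167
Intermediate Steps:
Q(c, K) = (2 + c)/(-2 + K) (Q(c, K) = (2 + c)/(K - 2) = (2 + c)/(-2 + K))
Q(-1, 3 - 1*(-5))*(-67) = ((2 - 1)/(-2 + (3 - 1*(-5))))*(-67) = (1/(-2 + (3 + 5)))*(-67) = (1/(-2 + 8))*(-67) = (1/6)*(-67) = ((⅙)*1)*(-67) = (⅙)*(-67) = -67/6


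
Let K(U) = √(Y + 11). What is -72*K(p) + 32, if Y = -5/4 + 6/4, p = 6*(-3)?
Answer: 32 - 108*√5 ≈ -209.50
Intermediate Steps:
p = -18
Y = ¼ (Y = -5*¼ + 6*(¼) = -5/4 + 3/2 = ¼ ≈ 0.25000)
K(U) = 3*√5/2 (K(U) = √(¼ + 11) = √(45/4) = 3*√5/2)
-72*K(p) + 32 = -108*√5 + 32 = 32 - 108*√5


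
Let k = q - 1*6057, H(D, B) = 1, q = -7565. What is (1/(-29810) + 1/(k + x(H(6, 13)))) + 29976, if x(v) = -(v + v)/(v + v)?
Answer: 12173302417447/406101630 ≈ 29976.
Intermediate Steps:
k = -13622 (k = -7565 - 1*6057 = -7565 - 6057 = -13622)
x(v) = -1 (x(v) = -2*v/(2*v) = -2*v*1/(2*v) = -1*1 = -1)
(1/(-29810) + 1/(k + x(H(6, 13)))) + 29976 = (1/(-29810) + 1/(-13622 - 1)) + 29976 = (-1/29810 + 1/(-13623)) + 29976 = (-1/29810 - 1/13623) + 29976 = -43433/406101630 + 29976 = 12173302417447/406101630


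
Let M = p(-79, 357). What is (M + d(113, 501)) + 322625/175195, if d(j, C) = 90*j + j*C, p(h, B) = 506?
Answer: 2357803796/35039 ≈ 67291.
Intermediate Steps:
d(j, C) = 90*j + C*j
M = 506
(M + d(113, 501)) + 322625/175195 = (506 + 113*(90 + 501)) + 322625/175195 = (506 + 113*591) + 322625*(1/175195) = (506 + 66783) + 64525/35039 = 67289 + 64525/35039 = 2357803796/35039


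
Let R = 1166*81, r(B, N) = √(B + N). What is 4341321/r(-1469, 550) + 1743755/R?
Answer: 1743755/94446 - 4341321*I*√919/919 ≈ 18.463 - 1.4321e+5*I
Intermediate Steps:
R = 94446
4341321/r(-1469, 550) + 1743755/R = 4341321/(√(-1469 + 550)) + 1743755/94446 = 4341321/(√(-919)) + 1743755*(1/94446) = 4341321/((I*√919)) + 1743755/94446 = 4341321*(-I*√919/919) + 1743755/94446 = -4341321*I*√919/919 + 1743755/94446 = 1743755/94446 - 4341321*I*√919/919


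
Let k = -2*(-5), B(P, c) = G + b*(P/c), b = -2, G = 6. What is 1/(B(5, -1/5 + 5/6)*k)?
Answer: -19/1860 ≈ -0.010215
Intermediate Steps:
B(P, c) = 6 - 2*P/c
k = 10
1/(B(5, -1/5 + 5/6)*k) = 1/((6 - 2*5/(-1/5 + 5/6))*10) = 1/((6 - 2*5/(-1*⅕ + 5*(⅙)))*10) = 1/((6 - 2*5/(-⅕ + ⅚))*10) = 1/((6 - 2*5/19/30)*10) = 1/((6 - 2*5*30/19)*10) = 1/((6 - 300/19)*10) = 1/(-186/19*10) = 1/(-1860/19) = -19/1860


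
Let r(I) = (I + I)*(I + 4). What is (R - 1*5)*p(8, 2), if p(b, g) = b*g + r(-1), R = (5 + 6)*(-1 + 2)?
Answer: 60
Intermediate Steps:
r(I) = 2*I*(4 + I) (r(I) = (2*I)*(4 + I) = 2*I*(4 + I))
R = 11 (R = 11*1 = 11)
p(b, g) = -6 + b*g (p(b, g) = b*g + 2*(-1)*(4 - 1) = b*g + 2*(-1)*3 = b*g - 6 = -6 + b*g)
(R - 1*5)*p(8, 2) = (11 - 1*5)*(-6 + 8*2) = (11 - 5)*(-6 + 16) = 6*10 = 60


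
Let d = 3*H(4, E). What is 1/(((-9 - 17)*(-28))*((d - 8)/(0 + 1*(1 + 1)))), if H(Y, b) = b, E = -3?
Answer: -1/6188 ≈ -0.00016160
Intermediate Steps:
d = -9 (d = 3*(-3) = -9)
1/(((-9 - 17)*(-28))*((d - 8)/(0 + 1*(1 + 1)))) = 1/(((-9 - 17)*(-28))*((-9 - 8)/(0 + 1*(1 + 1)))) = 1/((-26*(-28))*(-17/(0 + 1*2))) = 1/(728*(-17/(0 + 2))) = 1/(728*(-17/2)) = 1/(-6188) = -1/6188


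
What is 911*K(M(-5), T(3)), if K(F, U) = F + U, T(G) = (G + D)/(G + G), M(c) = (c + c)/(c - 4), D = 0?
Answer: 26419/18 ≈ 1467.7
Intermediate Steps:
M(c) = 2*c/(-4 + c) (M(c) = (2*c)/(-4 + c) = 2*c/(-4 + c))
T(G) = ½ (T(G) = (G + 0)/(G + G) = G/((2*G)) = G*(1/(2*G)) = ½)
911*K(M(-5), T(3)) = 911*(2*(-5)/(-4 - 5) + ½) = 911*(2*(-5)/(-9) + ½) = 911*(2*(-5)*(-⅑) + ½) = 911*(10/9 + ½) = 911*(29/18) = 26419/18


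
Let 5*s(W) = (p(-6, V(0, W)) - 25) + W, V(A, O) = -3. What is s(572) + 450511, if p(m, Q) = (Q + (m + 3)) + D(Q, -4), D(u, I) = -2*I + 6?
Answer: 450622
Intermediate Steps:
D(u, I) = 6 - 2*I
p(m, Q) = 17 + Q + m (p(m, Q) = (Q + (m + 3)) + (6 - 2*(-4)) = (Q + (3 + m)) + (6 + 8) = (3 + Q + m) + 14 = 17 + Q + m)
s(W) = -17/5 + W/5 (s(W) = (((17 - 3 - 6) - 25) + W)/5 = ((8 - 25) + W)/5 = (-17 + W)/5 = -17/5 + W/5)
s(572) + 450511 = (-17/5 + (1/5)*572) + 450511 = (-17/5 + 572/5) + 450511 = 111 + 450511 = 450622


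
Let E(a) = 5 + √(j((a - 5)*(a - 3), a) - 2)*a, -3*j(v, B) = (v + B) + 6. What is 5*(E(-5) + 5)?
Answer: 50 - 25*I*√29 ≈ 50.0 - 134.63*I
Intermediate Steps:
j(v, B) = -2 - B/3 - v/3 (j(v, B) = -((v + B) + 6)/3 = -((B + v) + 6)/3 = -(6 + B + v)/3 = -2 - B/3 - v/3)
E(a) = 5 + a*√(-4 - a/3 - (-5 + a)*(-3 + a)/3) (E(a) = 5 + √((-2 - a/3 - (a - 5)*(a - 3)/3) - 2)*a = 5 + √((-2 - a/3 - (-5 + a)*(-3 + a)/3) - 2)*a = 5 + √(-4 - a/3 - (-5 + a)*(-3 + a)/3)*a = 5 + a*√(-4 - a/3 - (-5 + a)*(-3 + a)/3))
5*(E(-5) + 5) = 5*((5 + (⅓)*(-5)*√(-81 - 3*(-5)² + 21*(-5))) + 5) = 5*((5 + (⅓)*(-5)*√(-81 - 3*25 - 105)) + 5) = 5*((5 + (⅓)*(-5)*√(-81 - 75 - 105)) + 5) = 5*((5 + (⅓)*(-5)*√(-261)) + 5) = 5*((5 + (⅓)*(-5)*(3*I*√29)) + 5) = 5*((5 - 5*I*√29) + 5) = 5*(10 - 5*I*√29) = 50 - 25*I*√29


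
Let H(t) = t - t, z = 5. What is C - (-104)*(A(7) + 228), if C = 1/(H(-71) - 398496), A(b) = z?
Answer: 9656355071/398496 ≈ 24232.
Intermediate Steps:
A(b) = 5
H(t) = 0
C = -1/398496 (C = 1/(0 - 398496) = 1/(-398496) = -1/398496 ≈ -2.5094e-6)
C - (-104)*(A(7) + 228) = -1/398496 - (-104)*(5 + 228) = -1/398496 - (-104)*233 = -1/398496 - 1*(-24232) = -1/398496 + 24232 = 9656355071/398496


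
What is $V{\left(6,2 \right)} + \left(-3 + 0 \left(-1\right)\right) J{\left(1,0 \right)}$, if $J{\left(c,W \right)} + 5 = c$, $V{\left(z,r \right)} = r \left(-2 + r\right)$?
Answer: $12$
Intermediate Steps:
$J{\left(c,W \right)} = -5 + c$
$V{\left(6,2 \right)} + \left(-3 + 0 \left(-1\right)\right) J{\left(1,0 \right)} = 2 \left(-2 + 2\right) + \left(-3 + 0 \left(-1\right)\right) \left(-5 + 1\right) = 2 \cdot 0 + \left(-3 + 0\right) \left(-4\right) = 0 - -12 = 0 + 12 = 12$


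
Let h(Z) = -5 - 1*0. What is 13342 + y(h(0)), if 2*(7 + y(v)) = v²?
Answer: 26695/2 ≈ 13348.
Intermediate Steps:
h(Z) = -5 (h(Z) = -5 + 0 = -5)
y(v) = -7 + v²/2
13342 + y(h(0)) = 13342 + (-7 + (½)*(-5)²) = 13342 + (-7 + (½)*25) = 13342 + (-7 + 25/2) = 13342 + 11/2 = 26695/2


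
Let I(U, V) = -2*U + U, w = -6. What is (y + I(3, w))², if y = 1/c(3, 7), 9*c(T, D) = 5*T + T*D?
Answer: 121/16 ≈ 7.5625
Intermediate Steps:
I(U, V) = -U
c(T, D) = 5*T/9 + D*T/9 (c(T, D) = (5*T + T*D)/9 = (5*T + D*T)/9 = 5*T/9 + D*T/9)
y = ¼ (y = 1/((⅑)*3*(5 + 7)) = 1/((⅑)*3*12) = 1/4 = ¼ ≈ 0.25000)
(y + I(3, w))² = (¼ - 1*3)² = (¼ - 3)² = (-11/4)² = 121/16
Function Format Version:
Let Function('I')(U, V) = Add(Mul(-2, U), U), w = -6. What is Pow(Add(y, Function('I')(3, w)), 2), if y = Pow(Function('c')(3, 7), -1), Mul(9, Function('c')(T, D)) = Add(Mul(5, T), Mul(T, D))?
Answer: Rational(121, 16) ≈ 7.5625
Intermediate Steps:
Function('I')(U, V) = Mul(-1, U)
Function('c')(T, D) = Add(Mul(Rational(5, 9), T), Mul(Rational(1, 9), D, T)) (Function('c')(T, D) = Mul(Rational(1, 9), Add(Mul(5, T), Mul(T, D))) = Mul(Rational(1, 9), Add(Mul(5, T), Mul(D, T))) = Add(Mul(Rational(5, 9), T), Mul(Rational(1, 9), D, T)))
y = Rational(1, 4) (y = Pow(Mul(Rational(1, 9), 3, Add(5, 7)), -1) = Pow(Mul(Rational(1, 9), 3, 12), -1) = Pow(4, -1) = Rational(1, 4) ≈ 0.25000)
Pow(Add(y, Function('I')(3, w)), 2) = Pow(Add(Rational(1, 4), Mul(-1, 3)), 2) = Pow(Add(Rational(1, 4), -3), 2) = Pow(Rational(-11, 4), 2) = Rational(121, 16)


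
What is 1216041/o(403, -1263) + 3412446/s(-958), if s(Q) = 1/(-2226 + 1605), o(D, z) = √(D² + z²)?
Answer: -2119128966 + 1216041*√1757578/1757578 ≈ -2.1191e+9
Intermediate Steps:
s(Q) = -1/621 (s(Q) = 1/(-621) = -1/621)
1216041/o(403, -1263) + 3412446/s(-958) = 1216041/(√(403² + (-1263)²)) + 3412446/(-1/621) = 1216041/(√(162409 + 1595169)) + 3412446*(-621) = 1216041/(√1757578) - 2119128966 = 1216041*(√1757578/1757578) - 2119128966 = 1216041*√1757578/1757578 - 2119128966 = -2119128966 + 1216041*√1757578/1757578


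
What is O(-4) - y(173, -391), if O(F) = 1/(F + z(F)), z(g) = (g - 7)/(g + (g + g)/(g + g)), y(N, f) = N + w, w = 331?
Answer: -507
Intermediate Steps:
y(N, f) = 331 + N (y(N, f) = N + 331 = 331 + N)
z(g) = (-7 + g)/(1 + g) (z(g) = (-7 + g)/(g + (2*g)/((2*g))) = (-7 + g)/(g + (2*g)*(1/(2*g))) = (-7 + g)/(g + 1) = (-7 + g)/(1 + g))
O(F) = 1/(F + (-7 + F)/(1 + F))
O(-4) - y(173, -391) = (1 - 4)/(-7 - 4 - 4*(1 - 4)) - (331 + 173) = -3/(-7 - 4 - 4*(-3)) - 1*504 = -3/(-7 - 4 + 12) - 504 = -3/1 - 504 = 1*(-3) - 504 = -3 - 504 = -507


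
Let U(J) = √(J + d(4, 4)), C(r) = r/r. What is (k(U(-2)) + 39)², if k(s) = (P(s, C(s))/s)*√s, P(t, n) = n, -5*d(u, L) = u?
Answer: (546 - 5^(¼)*14^(¾)*I^(3/2))²/196 ≈ 1563.6 - 43.235*I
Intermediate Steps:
d(u, L) = -u/5
C(r) = 1
U(J) = √(-⅘ + J) (U(J) = √(J - ⅕*4) = √(J - ⅘) = √(-⅘ + J))
k(s) = s^(-½) (k(s) = (1/s)*√s = √s/s = s^(-½))
(k(U(-2)) + 39)² = ((√(-20 + 25*(-2))/5)^(-½) + 39)² = ((√(-20 - 50)/5)^(-½) + 39)² = ((√(-70)/5)^(-½) + 39)² = (((I*√70)/5)^(-½) + 39)² = ((I*√70/5)^(-½) + 39)² = (5^(¼)*14^(¾)*(-I^(3/2))/14 + 39)² = (39 + 5^(¼)*14^(¾)*(-I^(3/2))/14)²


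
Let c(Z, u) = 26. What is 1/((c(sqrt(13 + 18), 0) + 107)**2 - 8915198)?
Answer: -1/8897509 ≈ -1.1239e-7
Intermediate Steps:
1/((c(sqrt(13 + 18), 0) + 107)**2 - 8915198) = 1/((26 + 107)**2 - 8915198) = 1/(133**2 - 8915198) = 1/(17689 - 8915198) = 1/(-8897509) = -1/8897509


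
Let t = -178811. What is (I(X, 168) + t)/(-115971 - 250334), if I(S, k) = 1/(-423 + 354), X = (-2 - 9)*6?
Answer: 2467592/5055009 ≈ 0.48815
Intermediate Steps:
X = -66 (X = -11*6 = -66)
I(S, k) = -1/69 (I(S, k) = 1/(-69) = -1/69)
(I(X, 168) + t)/(-115971 - 250334) = (-1/69 - 178811)/(-115971 - 250334) = -12337960/69/(-366305) = -12337960/69*(-1/366305) = 2467592/5055009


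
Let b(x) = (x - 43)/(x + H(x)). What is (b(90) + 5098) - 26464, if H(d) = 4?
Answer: -42731/2 ≈ -21366.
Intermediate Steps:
b(x) = (-43 + x)/(4 + x) (b(x) = (x - 43)/(x + 4) = (-43 + x)/(4 + x))
(b(90) + 5098) - 26464 = ((-43 + 90)/(4 + 90) + 5098) - 26464 = (47/94 + 5098) - 26464 = ((1/94)*47 + 5098) - 26464 = (1/2 + 5098) - 26464 = 10197/2 - 26464 = -42731/2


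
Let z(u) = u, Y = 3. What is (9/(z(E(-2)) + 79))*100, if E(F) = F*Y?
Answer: 900/73 ≈ 12.329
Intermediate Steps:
E(F) = 3*F (E(F) = F*3 = 3*F)
(9/(z(E(-2)) + 79))*100 = (9/(3*(-2) + 79))*100 = (9/(-6 + 79))*100 = (9/73)*100 = 900/73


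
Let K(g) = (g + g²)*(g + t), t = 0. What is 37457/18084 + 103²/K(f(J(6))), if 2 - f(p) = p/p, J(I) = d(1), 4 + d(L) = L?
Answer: 95964035/18084 ≈ 5306.6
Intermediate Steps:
d(L) = -4 + L
J(I) = -3 (J(I) = -4 + 1 = -3)
f(p) = 1 (f(p) = 2 - p/p = 2 - 1*1 = 2 - 1 = 1)
K(g) = g*(g + g²) (K(g) = (g + g²)*(g + 0) = (g + g²)*g = g*(g + g²))
37457/18084 + 103²/K(f(J(6))) = 37457/18084 + 103²/((1²*(1 + 1))) = 37457*(1/18084) + 10609/((1*2)) = 37457/18084 + 10609/2 = 95964035/18084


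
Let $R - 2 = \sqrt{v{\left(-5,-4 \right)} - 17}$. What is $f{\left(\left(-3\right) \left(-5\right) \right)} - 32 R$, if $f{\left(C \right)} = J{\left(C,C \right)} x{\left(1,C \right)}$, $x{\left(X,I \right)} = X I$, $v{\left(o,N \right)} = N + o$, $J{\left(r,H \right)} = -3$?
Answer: $-109 - 32 i \sqrt{26} \approx -109.0 - 163.17 i$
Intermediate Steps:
$R = 2 + i \sqrt{26}$ ($R = 2 + \sqrt{\left(-4 - 5\right) - 17} = 2 + \sqrt{-9 - 17} = 2 + \sqrt{-26} = 2 + i \sqrt{26} \approx 2.0 + 5.099 i$)
$x{\left(X,I \right)} = I X$
$f{\left(C \right)} = - 3 C$ ($f{\left(C \right)} = - 3 C 1 = - 3 C$)
$f{\left(\left(-3\right) \left(-5\right) \right)} - 32 R = - 3 \left(\left(-3\right) \left(-5\right)\right) - 32 \left(2 + i \sqrt{26}\right) = \left(-3\right) 15 - \left(64 + 32 i \sqrt{26}\right) = -45 - \left(64 + 32 i \sqrt{26}\right) = -109 - 32 i \sqrt{26}$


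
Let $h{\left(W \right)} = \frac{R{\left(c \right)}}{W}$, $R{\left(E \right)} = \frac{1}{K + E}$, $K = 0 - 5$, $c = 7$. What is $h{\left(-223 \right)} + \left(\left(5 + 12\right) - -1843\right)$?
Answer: $\frac{829559}{446} \approx 1860.0$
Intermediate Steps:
$K = -5$
$R{\left(E \right)} = \frac{1}{-5 + E}$
$h{\left(W \right)} = \frac{1}{2 W}$ ($h{\left(W \right)} = \frac{1}{\left(-5 + 7\right) W} = \frac{1}{2 W}$)
$h{\left(-223 \right)} + \left(\left(5 + 12\right) - -1843\right) = \frac{1}{2 \left(-223\right)} + \left(\left(5 + 12\right) - -1843\right) = \frac{1}{2} \left(- \frac{1}{223}\right) + \left(17 + 1843\right) = - \frac{1}{446} + 1860 = \frac{829559}{446}$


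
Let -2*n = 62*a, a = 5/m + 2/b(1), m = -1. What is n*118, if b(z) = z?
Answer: 10974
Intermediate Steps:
a = -3 (a = 5/(-1) + 2/1 = 5*(-1) + 2*1 = -5 + 2 = -3)
n = 93 (n = -31*(-3) = -½*(-186) = 93)
n*118 = 93*118 = 10974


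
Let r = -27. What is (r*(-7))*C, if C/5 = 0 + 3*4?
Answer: 11340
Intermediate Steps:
C = 60 (C = 5*(0 + 3*4) = 5*(0 + 12) = 5*12 = 60)
(r*(-7))*C = -27*(-7)*60 = 189*60 = 11340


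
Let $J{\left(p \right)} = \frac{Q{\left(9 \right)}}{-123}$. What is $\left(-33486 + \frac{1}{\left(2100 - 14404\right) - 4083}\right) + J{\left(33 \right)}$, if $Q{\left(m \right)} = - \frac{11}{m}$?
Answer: $- \frac{607449556624}{18140409} \approx -33486.0$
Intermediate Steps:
$J{\left(p \right)} = \frac{11}{1107}$ ($J{\left(p \right)} = \frac{\left(-11\right) \frac{1}{9}}{-123} = \left(-11\right) \frac{1}{9} \left(- \frac{1}{123}\right) = \left(- \frac{11}{9}\right) \left(- \frac{1}{123}\right) = \frac{11}{1107}$)
$\left(-33486 + \frac{1}{\left(2100 - 14404\right) - 4083}\right) + J{\left(33 \right)} = \left(-33486 + \frac{1}{\left(2100 - 14404\right) - 4083}\right) + \frac{11}{1107} = \left(-33486 + \frac{1}{-12304 - 4083}\right) + \frac{11}{1107} = \left(-33486 + \frac{1}{-16387}\right) + \frac{11}{1107} = \left(-33486 - \frac{1}{16387}\right) + \frac{11}{1107} = - \frac{548735083}{16387} + \frac{11}{1107} = - \frac{607449556624}{18140409}$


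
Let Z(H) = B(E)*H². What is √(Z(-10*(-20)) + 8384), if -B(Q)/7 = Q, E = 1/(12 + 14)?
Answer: 4*I*√25194/13 ≈ 48.839*I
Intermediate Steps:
E = 1/26 ≈ 0.038462
B(Q) = -7*Q
Z(H) = -7*H²/26 (Z(H) = (-7*1/26)*H² = -7*H²/26)
√(Z(-10*(-20)) + 8384) = √(-7*(-10*(-20))²/26 + 8384) = √(-7/26*200² + 8384) = √(-7/26*40000 + 8384) = √(-140000/13 + 8384) = √(-31008/13) = 4*I*√25194/13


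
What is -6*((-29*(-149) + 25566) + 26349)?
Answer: -337416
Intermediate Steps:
-6*((-29*(-149) + 25566) + 26349) = -6*((4321 + 25566) + 26349) = -6*(29887 + 26349) = -6*56236 = -337416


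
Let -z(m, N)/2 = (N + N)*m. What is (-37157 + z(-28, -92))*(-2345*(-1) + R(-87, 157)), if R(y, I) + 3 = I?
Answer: -118605039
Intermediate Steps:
z(m, N) = -4*N*m (z(m, N) = -2*(N + N)*m = -2*2*N*m = -4*N*m)
R(y, I) = -3 + I
(-37157 + z(-28, -92))*(-2345*(-1) + R(-87, 157)) = (-37157 - 4*(-92)*(-28))*(-2345*(-1) + (-3 + 157)) = (-37157 - 10304)*(2345 + 154) = -47461*2499 = -118605039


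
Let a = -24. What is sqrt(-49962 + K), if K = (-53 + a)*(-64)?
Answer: I*sqrt(45034) ≈ 212.21*I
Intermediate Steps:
K = 4928 (K = (-53 - 24)*(-64) = -77*(-64) = 4928)
sqrt(-49962 + K) = sqrt(-49962 + 4928) = sqrt(-45034) = I*sqrt(45034)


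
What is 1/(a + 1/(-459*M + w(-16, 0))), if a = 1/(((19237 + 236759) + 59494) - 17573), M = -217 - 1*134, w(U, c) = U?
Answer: 47992343281/459010 ≈ 1.0456e+5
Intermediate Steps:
M = -351 (M = -217 - 134 = -351)
a = 1/297917 (a = 1/((255996 + 59494) - 17573) = 1/(315490 - 17573) = 1/297917 ≈ 3.3566e-6)
1/(a + 1/(-459*M + w(-16, 0))) = 1/(1/297917 + 1/(-459*(-351) - 16)) = 1/(1/297917 + 1/(161109 - 16)) = 1/(1/297917 + 1/161093) = 1/(459010/47992343281) = 47992343281/459010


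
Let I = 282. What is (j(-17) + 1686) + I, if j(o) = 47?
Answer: 2015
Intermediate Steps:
(j(-17) + 1686) + I = (47 + 1686) + 282 = 1733 + 282 = 2015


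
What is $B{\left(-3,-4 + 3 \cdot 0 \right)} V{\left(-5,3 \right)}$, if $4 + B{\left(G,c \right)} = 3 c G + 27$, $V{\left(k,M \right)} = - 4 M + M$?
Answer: $-531$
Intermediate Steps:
$V{\left(k,M \right)} = - 3 M$
$B{\left(G,c \right)} = 23 + 3 G c$ ($B{\left(G,c \right)} = -4 + \left(3 c G + 27\right) = -4 + \left(3 G c + 27\right) = -4 + \left(27 + 3 G c\right) = 23 + 3 G c$)
$B{\left(-3,-4 + 3 \cdot 0 \right)} V{\left(-5,3 \right)} = \left(23 + 3 \left(-3\right) \left(-4 + 3 \cdot 0\right)\right) \left(\left(-3\right) 3\right) = \left(23 + 3 \left(-3\right) \left(-4 + 0\right)\right) \left(-9\right) = \left(23 + 3 \left(-3\right) \left(-4\right)\right) \left(-9\right) = \left(23 + 36\right) \left(-9\right) = 59 \left(-9\right) = -531$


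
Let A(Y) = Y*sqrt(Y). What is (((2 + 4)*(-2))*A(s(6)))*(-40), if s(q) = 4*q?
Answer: 23040*sqrt(6) ≈ 56436.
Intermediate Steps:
A(Y) = Y**(3/2)
(((2 + 4)*(-2))*A(s(6)))*(-40) = (((2 + 4)*(-2))*(4*6)**(3/2))*(-40) = ((6*(-2))*24**(3/2))*(-40) = -576*sqrt(6)*(-40) = 23040*sqrt(6)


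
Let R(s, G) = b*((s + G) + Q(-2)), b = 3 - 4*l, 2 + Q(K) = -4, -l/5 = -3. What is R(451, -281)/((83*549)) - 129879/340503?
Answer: -1011246493/1723966689 ≈ -0.58658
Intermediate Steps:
l = 15 (l = -5*(-3) = 15)
Q(K) = -6 (Q(K) = -2 - 4 = -6)
b = -57 (b = 3 - 4*15 = 3 - 60 = -57)
R(s, G) = 342 - 57*G - 57*s (R(s, G) = -57*((s + G) - 6) = -57*((G + s) - 6) = -57*(-6 + G + s) = 342 - 57*G - 57*s)
R(451, -281)/((83*549)) - 129879/340503 = (342 - 57*(-281) - 57*451)/((83*549)) - 129879/340503 = (342 + 16017 - 25707)/45567 - 129879*1/340503 = -9348*1/45567 - 43293/113501 = -3116/15189 - 43293/113501 = -1011246493/1723966689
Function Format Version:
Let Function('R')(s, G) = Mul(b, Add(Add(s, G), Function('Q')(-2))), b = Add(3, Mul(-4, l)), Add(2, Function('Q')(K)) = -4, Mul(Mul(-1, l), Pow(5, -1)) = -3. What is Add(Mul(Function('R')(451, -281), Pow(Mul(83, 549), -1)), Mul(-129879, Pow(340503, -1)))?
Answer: Rational(-1011246493, 1723966689) ≈ -0.58658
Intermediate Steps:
l = 15 (l = Mul(-5, -3) = 15)
Function('Q')(K) = -6 (Function('Q')(K) = Add(-2, -4) = -6)
b = -57 (b = Add(3, Mul(-4, 15)) = Add(3, -60) = -57)
Function('R')(s, G) = Add(342, Mul(-57, G), Mul(-57, s)) (Function('R')(s, G) = Mul(-57, Add(Add(s, G), -6)) = Mul(-57, Add(Add(G, s), -6)) = Mul(-57, Add(-6, G, s)) = Add(342, Mul(-57, G), Mul(-57, s)))
Add(Mul(Function('R')(451, -281), Pow(Mul(83, 549), -1)), Mul(-129879, Pow(340503, -1))) = Add(Mul(Add(342, Mul(-57, -281), Mul(-57, 451)), Pow(Mul(83, 549), -1)), Mul(-129879, Pow(340503, -1))) = Add(Mul(Add(342, 16017, -25707), Pow(45567, -1)), Mul(-129879, Rational(1, 340503))) = Add(Mul(-9348, Rational(1, 45567)), Rational(-43293, 113501)) = Add(Rational(-3116, 15189), Rational(-43293, 113501)) = Rational(-1011246493, 1723966689)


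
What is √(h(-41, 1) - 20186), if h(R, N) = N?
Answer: I*√20185 ≈ 142.07*I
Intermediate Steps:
√(h(-41, 1) - 20186) = √(1 - 20186) = √(-20185) = I*√20185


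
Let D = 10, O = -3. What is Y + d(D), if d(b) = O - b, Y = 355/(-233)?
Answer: -3384/233 ≈ -14.524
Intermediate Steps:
Y = -355/233 (Y = 355*(-1/233) = -355/233 ≈ -1.5236)
d(b) = -3 - b
Y + d(D) = -355/233 + (-3 - 1*10) = -355/233 + (-3 - 10) = -355/233 - 13 = -3384/233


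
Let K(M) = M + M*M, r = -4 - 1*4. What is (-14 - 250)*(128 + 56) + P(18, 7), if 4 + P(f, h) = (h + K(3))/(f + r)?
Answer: -485781/10 ≈ -48578.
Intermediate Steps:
r = -8 (r = -4 - 4 = -8)
K(M) = M + M²
P(f, h) = -4 + (12 + h)/(-8 + f) (P(f, h) = -4 + (h + 3*(1 + 3))/(f - 8) = -4 + (h + 3*4)/(-8 + f) = -4 + (h + 12)/(-8 + f) = -4 + (12 + h)/(-8 + f))
(-14 - 250)*(128 + 56) + P(18, 7) = (-14 - 250)*(128 + 56) + (44 + 7 - 4*18)/(-8 + 18) = -264*184 + (44 + 7 - 72)/10 = -48576 + (⅒)*(-21) = -48576 - 21/10 = -485781/10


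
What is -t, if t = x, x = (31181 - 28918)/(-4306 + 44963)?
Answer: -2263/40657 ≈ -0.055661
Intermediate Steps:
x = 2263/40657 ≈ 0.055661
t = 2263/40657 ≈ 0.055661
-t = -1*2263/40657 = -2263/40657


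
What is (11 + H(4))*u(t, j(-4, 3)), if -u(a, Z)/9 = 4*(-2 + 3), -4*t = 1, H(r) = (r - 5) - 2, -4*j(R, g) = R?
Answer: -288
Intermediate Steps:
j(R, g) = -R/4
H(r) = -7 + r (H(r) = (-5 + r) - 2 = -7 + r)
t = -¼ (t = -¼*1 = -¼ ≈ -0.25000)
u(a, Z) = -36 (u(a, Z) = -36*(-2 + 3) = -36)
(11 + H(4))*u(t, j(-4, 3)) = (11 + (-7 + 4))*(-36) = (11 - 3)*(-36) = 8*(-36) = -288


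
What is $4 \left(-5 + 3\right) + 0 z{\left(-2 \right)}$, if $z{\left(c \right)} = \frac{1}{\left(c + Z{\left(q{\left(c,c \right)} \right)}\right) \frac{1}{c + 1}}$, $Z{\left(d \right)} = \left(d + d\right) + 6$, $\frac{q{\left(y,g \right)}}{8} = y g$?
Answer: $-8$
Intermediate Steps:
$q{\left(y,g \right)} = 8 g y$ ($q{\left(y,g \right)} = 8 y g = 8 g y$)
$Z{\left(d \right)} = 6 + 2 d$ ($Z{\left(d \right)} = 2 d + 6 = 6 + 2 d$)
$z{\left(c \right)} = \frac{1 + c}{6 + c + 16 c^{2}}$ ($z{\left(c \right)} = \frac{1}{\left(c + \left(6 + 2 \cdot 8 c c\right)\right) \frac{1}{c + 1}} = \frac{1}{\left(c + \left(6 + 2 \cdot 8 c^{2}\right)\right) \frac{1}{1 + c}} = \frac{1}{\left(c + \left(6 + 16 c^{2}\right)\right) \frac{1}{1 + c}} = \frac{1}{\left(6 + c + 16 c^{2}\right) \frac{1}{1 + c}} = \frac{1}{\frac{1}{1 + c} \left(6 + c + 16 c^{2}\right)} = \frac{1 + c}{6 + c + 16 c^{2}}$)
$4 \left(-5 + 3\right) + 0 z{\left(-2 \right)} = 4 \left(-5 + 3\right) + 0 \frac{1 - 2}{6 - 2 + 16 \left(-2\right)^{2}} = 4 \left(-2\right) + 0 \frac{1}{6 - 2 + 16 \cdot 4} \left(-1\right) = -8 + 0 \frac{1}{6 - 2 + 64} \left(-1\right) = -8 + 0 \cdot \frac{1}{68} \left(-1\right) = -8 + 0 \left(- \frac{1}{68}\right) = -8 + 0 = -8$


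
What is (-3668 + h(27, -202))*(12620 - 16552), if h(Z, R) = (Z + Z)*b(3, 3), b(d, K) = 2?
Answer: 13997920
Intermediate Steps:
h(Z, R) = 4*Z (h(Z, R) = (Z + Z)*2 = (2*Z)*2 = 4*Z)
(-3668 + h(27, -202))*(12620 - 16552) = (-3668 + 4*27)*(12620 - 16552) = (-3668 + 108)*(-3932) = -3560*(-3932) = 13997920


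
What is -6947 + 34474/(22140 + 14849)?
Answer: -256928109/36989 ≈ -6946.1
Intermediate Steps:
-6947 + 34474/(22140 + 14849) = -6947 + 34474/36989 = -256928109/36989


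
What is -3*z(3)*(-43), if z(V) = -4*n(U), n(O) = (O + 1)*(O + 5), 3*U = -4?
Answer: 1892/3 ≈ 630.67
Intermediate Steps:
U = -4/3 (U = (⅓)*(-4) = -4/3 ≈ -1.3333)
n(O) = (1 + O)*(5 + O)
z(V) = 44/9 (z(V) = -4*(5 + (-4/3)² + 6*(-4/3)) = -4*(5 + 16/9 - 8) = -4*(-11/9) = 44/9)
-3*z(3)*(-43) = -3*44/9*(-43) = -44/3*(-43) = 1892/3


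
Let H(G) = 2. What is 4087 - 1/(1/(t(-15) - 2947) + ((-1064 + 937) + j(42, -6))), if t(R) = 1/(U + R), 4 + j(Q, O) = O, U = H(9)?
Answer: 21451708171/5248757 ≈ 4087.0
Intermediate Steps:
U = 2
j(Q, O) = -4 + O
t(R) = 1/(2 + R)
4087 - 1/(1/(t(-15) - 2947) + ((-1064 + 937) + j(42, -6))) = 4087 - 1/(1/(1/(2 - 15) - 2947) + ((-1064 + 937) + (-4 - 6))) = 4087 - 1/(1/(1/(-13) - 2947) + (-127 - 10)) = 4087 - 1/(1/(-1/13 - 2947) - 137) = 4087 - 1/(1/(-38312/13) - 137) = 4087 - 1/(-13/38312 - 137) = 4087 - 1/(-5248757/38312) = 4087 - 1*(-38312/5248757) = 4087 + 38312/5248757 = 21451708171/5248757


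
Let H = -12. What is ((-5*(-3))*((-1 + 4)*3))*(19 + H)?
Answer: 945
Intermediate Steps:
((-5*(-3))*((-1 + 4)*3))*(19 + H) = ((-5*(-3))*((-1 + 4)*3))*(19 - 12) = (15*(3*3))*7 = (15*9)*7 = 135*7 = 945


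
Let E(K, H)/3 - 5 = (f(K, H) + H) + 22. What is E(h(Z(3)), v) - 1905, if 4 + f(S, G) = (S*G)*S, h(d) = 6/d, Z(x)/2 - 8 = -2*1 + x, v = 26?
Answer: -5248/3 ≈ -1749.3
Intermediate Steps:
Z(x) = 12 + 2*x (Z(x) = 16 + 2*(-2*1 + x) = 16 + 2*(-2 + x) = 16 + (-4 + 2*x) = 12 + 2*x)
f(S, G) = -4 + G*S² (f(S, G) = -4 + (S*G)*S = -4 + (G*S)*S = -4 + G*S²)
E(K, H) = 69 + 3*H + 3*H*K² (E(K, H) = 15 + 3*(((-4 + H*K²) + H) + 22) = 15 + 3*((-4 + H + H*K²) + 22) = 15 + 3*(18 + H + H*K²) = 15 + (54 + 3*H + 3*H*K²) = 69 + 3*H + 3*H*K²)
E(h(Z(3)), v) - 1905 = (69 + 3*26 + 3*26*(6/(12 + 2*3))²) - 1905 = (69 + 78 + 3*26*(6/(12 + 6))²) - 1905 = (69 + 78 + 3*26*(6/18)²) - 1905 = (69 + 78 + 3*26*(6*(1/18))²) - 1905 = (69 + 78 + 3*26*(⅓)²) - 1905 = (69 + 78 + 3*26*(⅑)) - 1905 = (69 + 78 + 26/3) - 1905 = 467/3 - 1905 = -5248/3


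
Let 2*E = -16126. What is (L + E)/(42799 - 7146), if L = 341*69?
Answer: 15466/35653 ≈ 0.43379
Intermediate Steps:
E = -8063 (E = (½)*(-16126) = -8063)
L = 23529
(L + E)/(42799 - 7146) = (23529 - 8063)/(42799 - 7146) = 15466/35653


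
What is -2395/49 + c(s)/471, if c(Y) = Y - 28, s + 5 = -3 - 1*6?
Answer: -376701/7693 ≈ -48.967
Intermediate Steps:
s = -14 (s = -5 + (-3 - 1*6) = -5 + (-3 - 6) = -5 - 9 = -14)
c(Y) = -28 + Y
-2395/49 + c(s)/471 = -2395/49 + (-28 - 14)/471 = -2395*1/49 - 42*1/471 = -2395/49 - 14/157 = -376701/7693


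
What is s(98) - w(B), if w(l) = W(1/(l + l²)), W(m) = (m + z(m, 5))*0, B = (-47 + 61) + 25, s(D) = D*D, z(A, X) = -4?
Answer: 9604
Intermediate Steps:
s(D) = D²
B = 39 (B = 14 + 25 = 39)
W(m) = 0 (W(m) = (m - 4)*0 = (-4 + m)*0 = 0)
w(l) = 0
s(98) - w(B) = 98² - 1*0 = 9604 + 0 = 9604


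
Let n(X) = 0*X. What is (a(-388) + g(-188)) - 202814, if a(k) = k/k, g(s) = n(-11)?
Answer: -202813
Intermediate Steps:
n(X) = 0
g(s) = 0
a(k) = 1
(a(-388) + g(-188)) - 202814 = (1 + 0) - 202814 = 1 - 202814 = -202813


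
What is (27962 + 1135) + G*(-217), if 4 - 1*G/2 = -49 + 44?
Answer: 25191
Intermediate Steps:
G = 18 (G = 8 - 2*(-49 + 44) = 8 - 2*(-5) = 8 + 10 = 18)
(27962 + 1135) + G*(-217) = (27962 + 1135) + 18*(-217) = 29097 - 3906 = 25191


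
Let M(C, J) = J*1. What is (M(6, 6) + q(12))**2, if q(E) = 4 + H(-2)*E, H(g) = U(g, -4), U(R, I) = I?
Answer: 1444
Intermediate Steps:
M(C, J) = J
H(g) = -4
q(E) = 4 - 4*E
(M(6, 6) + q(12))**2 = (6 + (4 - 4*12))**2 = (6 + (4 - 48))**2 = (6 - 44)**2 = (-38)**2 = 1444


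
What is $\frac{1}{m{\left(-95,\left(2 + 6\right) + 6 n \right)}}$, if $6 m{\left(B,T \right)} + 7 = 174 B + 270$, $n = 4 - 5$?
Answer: $- \frac{6}{16267} \approx -0.00036884$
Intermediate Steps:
$n = -1$ ($n = 4 - 5 = -1$)
$m{\left(B,T \right)} = \frac{263}{6} + 29 B$ ($m{\left(B,T \right)} = - \frac{7}{6} + \frac{174 B + 270}{6} = - \frac{7}{6} + \frac{270 + 174 B}{6} = - \frac{7}{6} + \left(45 + 29 B\right) = \frac{263}{6} + 29 B$)
$\frac{1}{m{\left(-95,\left(2 + 6\right) + 6 n \right)}} = \frac{1}{\frac{263}{6} + 29 \left(-95\right)} = \frac{1}{\frac{263}{6} - 2755} = \frac{1}{- \frac{16267}{6}} = - \frac{6}{16267}$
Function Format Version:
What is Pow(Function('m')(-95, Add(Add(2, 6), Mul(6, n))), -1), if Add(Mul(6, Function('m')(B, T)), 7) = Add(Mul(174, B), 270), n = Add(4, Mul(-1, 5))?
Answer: Rational(-6, 16267) ≈ -0.00036884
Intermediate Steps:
n = -1 (n = Add(4, -5) = -1)
Function('m')(B, T) = Add(Rational(263, 6), Mul(29, B)) (Function('m')(B, T) = Add(Rational(-7, 6), Mul(Rational(1, 6), Add(Mul(174, B), 270))) = Add(Rational(-7, 6), Mul(Rational(1, 6), Add(270, Mul(174, B)))) = Add(Rational(-7, 6), Add(45, Mul(29, B))) = Add(Rational(263, 6), Mul(29, B)))
Pow(Function('m')(-95, Add(Add(2, 6), Mul(6, n))), -1) = Pow(Add(Rational(263, 6), Mul(29, -95)), -1) = Pow(Add(Rational(263, 6), -2755), -1) = Pow(Rational(-16267, 6), -1) = Rational(-6, 16267)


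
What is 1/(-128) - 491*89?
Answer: -5593473/128 ≈ -43699.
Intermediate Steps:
1/(-128) - 491*89 = -1/128 - 43699 = -5593473/128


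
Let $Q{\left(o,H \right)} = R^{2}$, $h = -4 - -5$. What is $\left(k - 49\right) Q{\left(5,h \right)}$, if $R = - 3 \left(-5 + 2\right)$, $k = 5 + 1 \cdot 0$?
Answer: $-3564$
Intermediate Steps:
$h = 1$ ($h = -4 + 5 = 1$)
$k = 5$ ($k = 5 + 0 = 5$)
$R = 9$ ($R = \left(-3\right) \left(-3\right) = 9$)
$Q{\left(o,H \right)} = 81$ ($Q{\left(o,H \right)} = 9^{2} = 81$)
$\left(k - 49\right) Q{\left(5,h \right)} = \left(5 - 49\right) 81 = \left(-44\right) 81 = -3564$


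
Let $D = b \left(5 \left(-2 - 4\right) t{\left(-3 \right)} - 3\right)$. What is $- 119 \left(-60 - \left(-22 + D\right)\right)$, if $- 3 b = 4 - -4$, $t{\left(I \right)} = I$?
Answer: $-23086$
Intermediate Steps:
$b = - \frac{8}{3}$ ($b = - \frac{4 - -4}{3} = - \frac{4 + 4}{3} = \left(- \frac{1}{3}\right) 8 = - \frac{8}{3} \approx -2.6667$)
$D = -232$ ($D = - \frac{8 \left(5 \left(-2 - 4\right) \left(-3\right) - 3\right)}{3} = - \frac{8 \left(5 \left(-6\right) \left(-3\right) - 3\right)}{3} = - \frac{8 \left(\left(-30\right) \left(-3\right) - 3\right)}{3} = - \frac{8 \left(90 - 3\right)}{3} = \left(- \frac{8}{3}\right) 87 = -232$)
$- 119 \left(-60 - \left(-22 + D\right)\right) = - 119 \left(-60 + \left(22 - -232\right)\right) = - 119 \left(-60 + \left(22 + 232\right)\right) = - 119 \left(-60 + 254\right) = \left(-119\right) 194 = -23086$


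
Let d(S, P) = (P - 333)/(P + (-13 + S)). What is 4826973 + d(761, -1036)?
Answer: 1390169593/288 ≈ 4.8270e+6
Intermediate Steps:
d(S, P) = (-333 + P)/(-13 + P + S)
4826973 + d(761, -1036) = 4826973 + (-333 - 1036)/(-13 - 1036 + 761) = 4826973 - 1369/(-288) = 4826973 - 1/288*(-1369) = 4826973 + 1369/288 = 1390169593/288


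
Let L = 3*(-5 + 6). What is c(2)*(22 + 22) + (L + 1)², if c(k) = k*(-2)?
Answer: -160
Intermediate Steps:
c(k) = -2*k
L = 3 (L = 3*1 = 3)
c(2)*(22 + 22) + (L + 1)² = (-2*2)*(22 + 22) + (3 + 1)² = -4*44 + 4² = -176 + 16 = -160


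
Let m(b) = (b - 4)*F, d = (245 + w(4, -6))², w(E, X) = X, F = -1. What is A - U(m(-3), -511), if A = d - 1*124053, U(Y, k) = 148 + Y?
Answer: -67087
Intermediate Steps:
d = 57121 (d = (245 - 6)² = 239² = 57121)
m(b) = 4 - b (m(b) = (b - 4)*(-1) = (-4 + b)*(-1) = 4 - b)
A = -66932 (A = 57121 - 1*124053 = 57121 - 124053 = -66932)
A - U(m(-3), -511) = -66932 - (148 + (4 - 1*(-3))) = -66932 - (148 + (4 + 3)) = -66932 - (148 + 7) = -66932 - 1*155 = -66932 - 155 = -67087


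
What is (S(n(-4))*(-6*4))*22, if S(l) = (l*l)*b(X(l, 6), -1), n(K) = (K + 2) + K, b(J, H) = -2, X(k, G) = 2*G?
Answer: 38016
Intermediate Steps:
n(K) = 2 + 2*K (n(K) = (2 + K) + K = 2 + 2*K)
S(l) = -2*l² (S(l) = (l*l)*(-2) = l²*(-2) = -2*l²)
(S(n(-4))*(-6*4))*22 = ((-2*(2 + 2*(-4))²)*(-6*4))*22 = (-2*(2 - 8)²*(-24))*22 = (-2*(-6)²*(-24))*22 = (-2*36*(-24))*22 = -72*(-24)*22 = 1728*22 = 38016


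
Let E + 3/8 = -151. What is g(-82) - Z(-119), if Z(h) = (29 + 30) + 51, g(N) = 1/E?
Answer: -133218/1211 ≈ -110.01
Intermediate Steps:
E = -1211/8 (E = -3/8 - 151 = -1211/8 ≈ -151.38)
g(N) = -8/1211 (g(N) = 1/(-1211/8) = -8/1211)
Z(h) = 110 (Z(h) = 59 + 51 = 110)
g(-82) - Z(-119) = -8/1211 - 1*110 = -8/1211 - 110 = -133218/1211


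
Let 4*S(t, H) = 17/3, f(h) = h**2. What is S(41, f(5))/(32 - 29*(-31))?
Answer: 17/11172 ≈ 0.0015217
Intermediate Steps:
S(t, H) = 17/12 (S(t, H) = (17/3)/4 = (17*(1/3))/4 = (1/4)*(17/3) = 17/12)
S(41, f(5))/(32 - 29*(-31)) = 17/(12*(32 - 29*(-31))) = 17/(12*(32 + 899)) = (17/12)/931 = (17/12)*(1/931) = 17/11172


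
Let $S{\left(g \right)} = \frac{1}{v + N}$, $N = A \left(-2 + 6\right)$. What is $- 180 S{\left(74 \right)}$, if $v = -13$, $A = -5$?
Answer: $\frac{60}{11} \approx 5.4545$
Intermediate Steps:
$N = -20$ ($N = - 5 \left(-2 + 6\right) = \left(-5\right) 4 = -20$)
$S{\left(g \right)} = - \frac{1}{33}$ ($S{\left(g \right)} = \frac{1}{-13 - 20} = \frac{1}{-33} = - \frac{1}{33}$)
$- 180 S{\left(74 \right)} = \left(-180\right) \left(- \frac{1}{33}\right) = \frac{60}{11}$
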